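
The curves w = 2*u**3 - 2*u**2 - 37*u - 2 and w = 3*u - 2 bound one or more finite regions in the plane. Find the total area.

Set the curves equal: 2*u**3 - 2*u**2 - 37*u - 2 = 3*u - 2, so 2*u**3 - 2*u**2 - 40*u = 0, which factors as 2*u*(u - 5)*(u + 4) = 0. The curves meet at u = -4, 0, 5.
On [-4, 0], w = 2*u**3 - 2*u**2 - 37*u - 2 is on top; that piece has area ∫[-4,0] (2*u**3 - 2*u**2 - 40*u) du = 448/3.
On [0, 5], w = 3*u - 2 is on top; that piece has area ∫[0,5] (-(2*u**3 - 2*u**2 - 40*u)) du = 1625/6.
Total enclosed area = 448/3 + 1625/6 = 2521/6.

2521/6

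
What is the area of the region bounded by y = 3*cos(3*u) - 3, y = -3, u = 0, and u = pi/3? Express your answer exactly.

The difference (3*cos(3*u) - 3) - (-3) = 3*cos(3*u) changes sign at u = pi/6 inside [0, pi/3], so split the integral there.
∫[0,pi/6] (3*cos(3*u)) du = 1.
∫[pi/6,pi/3] (3*cos(3*u)) du = -1; the area of that piece is 1.
Total area = 1 + 1 = 2.

2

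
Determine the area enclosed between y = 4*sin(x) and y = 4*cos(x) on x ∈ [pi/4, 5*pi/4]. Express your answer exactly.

8*sqrt(2)

On [pi/4, 5*pi/4], (4*sin(x)) - (4*cos(x)) = 4*sin(x) - 4*cos(x) is ≥ 0 throughout, so the area is a single integral of |4*sin(x) - 4*cos(x)|.
∫[pi/4,5*pi/4] (4*sin(x) - 4*cos(x)) dx = 8*sqrt(2).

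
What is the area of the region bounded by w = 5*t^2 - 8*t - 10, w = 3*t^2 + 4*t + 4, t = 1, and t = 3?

On [1, 3], (5*t^2 - 8*t - 10) - (3*t^2 + 4*t + 4) = 2*t^2 - 12*t - 14 is ≤ 0 throughout, so the area is a single integral of |2*t^2 - 12*t - 14|.
∫[1,3] (2*t^2 - 12*t - 14) dt = -176/3; the area of that piece is 176/3.

176/3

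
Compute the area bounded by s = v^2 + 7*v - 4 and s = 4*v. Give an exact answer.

Both boundary curves give s as a function of v, so integrate with respect to v. Setting them equal: v^2 + 3*v - 4 = 0, i.e. (v - 1)*(v + 4) = 0, so they meet at v = -4, 1.
For v in [-4, 1], s = v^2 + 7*v - 4 is on the left; area = ∫[-4,1] (-(v^2 + 3*v - 4)) dv = 125/6.

125/6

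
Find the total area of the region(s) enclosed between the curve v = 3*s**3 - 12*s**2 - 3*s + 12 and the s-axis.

253/4

The curve meets the s-axis where 3*s**3 - 12*s**2 - 3*s + 12 = 0, i.e. 3*(s - 4)*(s - 1)*(s + 1) = 0, at s = -1, 1, 4.
On [-1, 1] the curve lies above the axis; ∫[-1,1] (3*s**3 - 12*s**2 - 3*s + 12) ds = 16, giving area 16.
On [1, 4] the curve lies below the axis; ∫[1,4] (3*s**3 - 12*s**2 - 3*s + 12) ds = -189/4, giving area 189/4.
Total area = 16 + 189/4 = 253/4.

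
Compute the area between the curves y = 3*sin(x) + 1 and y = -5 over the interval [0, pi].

On [0, pi], (3*sin(x) + 1) - (-5) = 3*sin(x) + 6 is ≥ 0 throughout, so the area is a single integral of |3*sin(x) + 6|.
∫[0,pi] (3*sin(x) + 6) dx = 6 + 6*pi.

6 + 6*pi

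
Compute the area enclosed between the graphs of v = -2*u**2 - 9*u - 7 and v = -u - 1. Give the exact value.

Set the curves equal: -2*u**2 - 9*u - 7 = -u - 1, so -2*u**2 - 8*u - 6 = 0, which factors as -2*(u + 1)*(u + 3) = 0. The curves meet at u = -3, -1.
On [-3, -1], v = -2*u**2 - 9*u - 7 is on top; that piece has area ∫[-3,-1] (-2*u**2 - 8*u - 6) du = 8/3.

8/3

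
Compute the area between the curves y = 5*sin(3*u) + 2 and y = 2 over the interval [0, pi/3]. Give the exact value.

10/3

On [0, pi/3], (5*sin(3*u) + 2) - (2) = 5*sin(3*u) is ≥ 0 throughout, so the area is a single integral of |5*sin(3*u)|.
∫[0,pi/3] (5*sin(3*u)) du = 10/3.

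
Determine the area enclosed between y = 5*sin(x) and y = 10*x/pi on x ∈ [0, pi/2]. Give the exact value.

On [0, pi/2], (5*sin(x)) - (10*x/pi) = -10*x/pi + 5*sin(x) is ≥ 0 throughout, so the area is a single integral of |-10*x/pi + 5*sin(x)|.
∫[0,pi/2] (-10*x/pi + 5*sin(x)) dx = 5 - 5*pi/4.

5 - 5*pi/4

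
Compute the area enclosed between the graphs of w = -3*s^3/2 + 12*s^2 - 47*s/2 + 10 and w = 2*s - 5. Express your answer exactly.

71/4

Set the curves equal: -3*s^3/2 + 12*s^2 - 47*s/2 + 10 = 2*s - 5, so -3*s^3/2 + 12*s^2 - 51*s/2 + 15 = 0, which factors as -3*(s - 5)*(s - 2)*(s - 1)/2 = 0. The curves meet at s = 1, 2, 5.
On [1, 2], w = 2*s - 5 is on top; that piece has area ∫[1,2] (-(-3*s^3/2 + 12*s^2 - 51*s/2 + 15)) ds = 7/8.
On [2, 5], w = -3*s^3/2 + 12*s^2 - 47*s/2 + 10 is on top; that piece has area ∫[2,5] (-3*s^3/2 + 12*s^2 - 51*s/2 + 15) ds = 135/8.
Total enclosed area = 7/8 + 135/8 = 71/4.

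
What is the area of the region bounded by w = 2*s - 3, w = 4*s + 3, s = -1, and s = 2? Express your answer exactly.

21

On [-1, 2], (2*s - 3) - (4*s + 3) = -2*s - 6 is ≤ 0 throughout, so the area is a single integral of |-2*s - 6|.
∫[-1,2] (-2*s - 6) ds = -21; the area of that piece is 21.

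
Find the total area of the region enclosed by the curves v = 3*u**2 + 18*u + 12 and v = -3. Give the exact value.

32

Set the curves equal: 3*u**2 + 18*u + 12 = -3, so 3*u**2 + 18*u + 15 = 0, which factors as 3*(u + 1)*(u + 5) = 0. The curves meet at u = -5, -1.
On [-5, -1], v = -3 is on top; that piece has area ∫[-5,-1] (-(3*u**2 + 18*u + 15)) du = 32.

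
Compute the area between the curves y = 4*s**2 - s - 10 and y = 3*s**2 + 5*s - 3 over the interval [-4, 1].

The difference (4*s**2 - s - 10) - (3*s**2 + 5*s - 3) = s**2 - 6*s - 7 changes sign at s = -1 inside [-4, 1], so split the integral there.
∫[-4,-1] (s**2 - 6*s - 7) ds = 45.
∫[-1,1] (s**2 - 6*s - 7) ds = -40/3; the area of that piece is 40/3.
Total area = 45 + 40/3 = 175/3.

175/3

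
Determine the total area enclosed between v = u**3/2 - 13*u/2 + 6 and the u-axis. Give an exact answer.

The curve meets the u-axis where u**3/2 - 13*u/2 + 6 = 0, i.e. (u - 3)*(u - 1)*(u + 4)/2 = 0, at u = -4, 1, 3.
On [-4, 1] the curve lies above the axis; ∫[-4,1] (u**3/2 - 13*u/2 + 6) du = 375/8, giving area 375/8.
On [1, 3] the curve lies below the axis; ∫[1,3] (u**3/2 - 13*u/2 + 6) du = -4, giving area 4.
Total area = 375/8 + 4 = 407/8.

407/8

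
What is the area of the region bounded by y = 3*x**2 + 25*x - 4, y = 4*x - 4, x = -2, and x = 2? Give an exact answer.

The difference (3*x**2 + 25*x - 4) - (4*x - 4) = 3*x**2 + 21*x changes sign at x = 0 inside [-2, 2], so split the integral there.
∫[-2,0] (3*x**2 + 21*x) dx = -34; the area of that piece is 34.
∫[0,2] (3*x**2 + 21*x) dx = 50.
Total area = 34 + 50 = 84.

84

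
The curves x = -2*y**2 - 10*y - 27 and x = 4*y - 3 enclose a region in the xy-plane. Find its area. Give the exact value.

Both boundary curves give x as a function of y, so integrate with respect to y. Setting them equal: -2*y**2 - 14*y - 24 = 0, i.e. -2*(y + 3)*(y + 4) = 0, so they meet at y = -4, -3.
For y in [-4, -3], x = -2*y**2 - 10*y - 27 is on the right; area = ∫[-4,-3] (-2*y**2 - 14*y - 24) dy = 1/3.

1/3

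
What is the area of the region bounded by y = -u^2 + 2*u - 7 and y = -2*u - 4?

Set the curves equal: -u^2 + 2*u - 7 = -2*u - 4, so -u^2 + 4*u - 3 = 0, which factors as -(u - 3)*(u - 1) = 0. The curves meet at u = 1, 3.
On [1, 3], y = -u^2 + 2*u - 7 is on top; that piece has area ∫[1,3] (-u^2 + 4*u - 3) du = 4/3.

4/3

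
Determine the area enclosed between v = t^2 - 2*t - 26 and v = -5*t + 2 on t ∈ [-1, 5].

The difference (t^2 - 2*t - 26) - (-5*t + 2) = t^2 + 3*t - 28 changes sign at t = 4 inside [-1, 5], so split the integral there.
∫[-1,4] (t^2 + 3*t - 28) dt = -575/6; the area of that piece is 575/6.
∫[4,5] (t^2 + 3*t - 28) dt = 35/6.
Total area = 575/6 + 35/6 = 305/3.

305/3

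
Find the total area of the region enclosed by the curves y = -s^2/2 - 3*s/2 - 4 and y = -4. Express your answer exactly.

Set the curves equal: -s^2/2 - 3*s/2 - 4 = -4, so -s^2/2 - 3*s/2 = 0, which factors as -s*(s + 3)/2 = 0. The curves meet at s = -3, 0.
On [-3, 0], y = -s^2/2 - 3*s/2 - 4 is on top; that piece has area ∫[-3,0] (-s^2/2 - 3*s/2) ds = 9/4.

9/4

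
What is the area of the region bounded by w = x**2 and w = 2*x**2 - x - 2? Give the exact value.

9/2

Set the curves equal: x**2 = 2*x**2 - x - 2, so -x**2 + x + 2 = 0, which factors as -(x - 2)*(x + 1) = 0. The curves meet at x = -1, 2.
On [-1, 2], w = x**2 is on top; that piece has area ∫[-1,2] (-x**2 + x + 2) dx = 9/2.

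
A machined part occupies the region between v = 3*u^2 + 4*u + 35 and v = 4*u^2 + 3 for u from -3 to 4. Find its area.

623/3

On [-3, 4], (3*u^2 + 4*u + 35) - (4*u^2 + 3) = -u^2 + 4*u + 32 is ≥ 0 throughout, so the area is a single integral of |-u^2 + 4*u + 32|.
∫[-3,4] (-u^2 + 4*u + 32) du = 623/3.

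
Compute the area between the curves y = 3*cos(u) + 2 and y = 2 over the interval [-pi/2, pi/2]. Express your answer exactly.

6

On [-pi/2, pi/2], (3*cos(u) + 2) - (2) = 3*cos(u) is ≥ 0 throughout, so the area is a single integral of |3*cos(u)|.
∫[-pi/2,pi/2] (3*cos(u)) du = 6.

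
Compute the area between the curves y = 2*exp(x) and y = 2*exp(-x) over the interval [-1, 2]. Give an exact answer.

-8 + 2*exp(-2) + 2*exp(-1) + 2*exp(1) + 2*exp(2)

The difference (2*exp(x)) - (2*exp(-x)) = 2*exp(x) - 2*exp(-x) changes sign at x = 0 inside [-1, 2], so split the integral there.
∫[-1,0] (2*exp(x) - 2*exp(-x)) dx = -2*exp(1) - 2*exp(-1) + 4; the area of that piece is -4 + 2*exp(-1) + 2*exp(1).
∫[0,2] (2*exp(x) - 2*exp(-x)) dx = -4 + 2*exp(-2) + 2*exp(2).
Total area = (-4 + 2*exp(-1) + 2*exp(1)) + (-4 + 2*exp(-2) + 2*exp(2)) = -8 + 2*exp(-2) + 2*exp(-1) + 2*exp(1) + 2*exp(2).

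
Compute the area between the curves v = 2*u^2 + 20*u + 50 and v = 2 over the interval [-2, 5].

On [-2, 5], (2*u^2 + 20*u + 50) - (2) = 2*u^2 + 20*u + 48 is ≥ 0 throughout, so the area is a single integral of |2*u^2 + 20*u + 48|.
∫[-2,5] (2*u^2 + 20*u + 48) du = 1904/3.

1904/3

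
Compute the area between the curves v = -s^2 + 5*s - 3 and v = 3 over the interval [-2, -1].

On [-2, -1], (-s^2 + 5*s - 3) - (3) = -s^2 + 5*s - 6 is ≤ 0 throughout, so the area is a single integral of |-s^2 + 5*s - 6|.
∫[-2,-1] (-s^2 + 5*s - 6) ds = -95/6; the area of that piece is 95/6.

95/6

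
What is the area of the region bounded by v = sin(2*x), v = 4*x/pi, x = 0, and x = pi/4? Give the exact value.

On [0, pi/4], (sin(2*x)) - (4*x/pi) = -4*x/pi + sin(2*x) is ≥ 0 throughout, so the area is a single integral of |-4*x/pi + sin(2*x)|.
∫[0,pi/4] (-4*x/pi + sin(2*x)) dx = 1/2 - pi/8.

1/2 - pi/8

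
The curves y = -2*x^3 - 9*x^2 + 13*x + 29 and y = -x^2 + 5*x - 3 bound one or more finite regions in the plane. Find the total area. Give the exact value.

Set the curves equal: -2*x^3 - 9*x^2 + 13*x + 29 = -x^2 + 5*x - 3, so -2*x^3 - 8*x^2 + 8*x + 32 = 0, which factors as -2*(x - 2)*(x + 2)*(x + 4) = 0. The curves meet at x = -4, -2, 2.
On [-4, -2], y = -x^2 + 5*x - 3 is on top; that piece has area ∫[-4,-2] (-(-2*x^3 - 8*x^2 + 8*x + 32)) dx = 40/3.
On [-2, 2], y = -2*x^3 - 9*x^2 + 13*x + 29 is on top; that piece has area ∫[-2,2] (-2*x^3 - 8*x^2 + 8*x + 32) dx = 256/3.
Total enclosed area = 40/3 + 256/3 = 296/3.

296/3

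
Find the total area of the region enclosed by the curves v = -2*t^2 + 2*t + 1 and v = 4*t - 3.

Set the curves equal: -2*t^2 + 2*t + 1 = 4*t - 3, so -2*t^2 - 2*t + 4 = 0, which factors as -2*(t - 1)*(t + 2) = 0. The curves meet at t = -2, 1.
On [-2, 1], v = -2*t^2 + 2*t + 1 is on top; that piece has area ∫[-2,1] (-2*t^2 - 2*t + 4) dt = 9.

9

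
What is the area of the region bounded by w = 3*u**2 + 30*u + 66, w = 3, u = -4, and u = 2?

The difference (3*u**2 + 30*u + 66) - (3) = 3*u**2 + 30*u + 63 changes sign at u = -3 inside [-4, 2], so split the integral there.
∫[-4,-3] (3*u**2 + 30*u + 63) du = -5; the area of that piece is 5.
∫[-3,2] (3*u**2 + 30*u + 63) du = 275.
Total area = 5 + 275 = 280.

280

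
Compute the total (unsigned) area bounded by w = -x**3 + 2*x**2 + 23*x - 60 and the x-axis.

5137/12

The curve meets the x-axis where -x**3 + 2*x**2 + 23*x - 60 = 0, i.e. -(x - 4)*(x - 3)*(x + 5) = 0, at x = -5, 3, 4.
On [-5, 3] the curve lies below the axis; ∫[-5,3] (-x**3 + 2*x**2 + 23*x - 60) dx = -1280/3, giving area 1280/3.
On [3, 4] the curve lies above the axis; ∫[3,4] (-x**3 + 2*x**2 + 23*x - 60) dx = 17/12, giving area 17/12.
Total area = 1280/3 + 17/12 = 5137/12.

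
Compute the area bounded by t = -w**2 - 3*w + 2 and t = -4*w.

9/2

Both boundary curves give t as a function of w, so integrate with respect to w. Setting them equal: -w**2 + w + 2 = 0, i.e. -(w - 2)*(w + 1) = 0, so they meet at w = -1, 2.
For w in [-1, 2], t = -w**2 - 3*w + 2 is on the right; area = ∫[-1,2] (-w**2 + w + 2) dw = 9/2.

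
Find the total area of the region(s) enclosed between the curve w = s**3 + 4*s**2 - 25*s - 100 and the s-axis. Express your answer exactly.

4019/6

The curve meets the s-axis where s**3 + 4*s**2 - 25*s - 100 = 0, i.e. (s - 5)*(s + 4)*(s + 5) = 0, at s = -5, -4, 5.
On [-5, -4] the curve lies above the axis; ∫[-5,-4] (s**3 + 4*s**2 - 25*s - 100) ds = 19/12, giving area 19/12.
On [-4, 5] the curve lies below the axis; ∫[-4,5] (s**3 + 4*s**2 - 25*s - 100) ds = -2673/4, giving area 2673/4.
Total area = 19/12 + 2673/4 = 4019/6.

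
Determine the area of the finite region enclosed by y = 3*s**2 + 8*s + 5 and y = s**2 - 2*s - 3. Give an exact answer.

Set the curves equal: 3*s**2 + 8*s + 5 = s**2 - 2*s - 3, so 2*s**2 + 10*s + 8 = 0, which factors as 2*(s + 1)*(s + 4) = 0. The curves meet at s = -4, -1.
On [-4, -1], y = s**2 - 2*s - 3 is on top; that piece has area ∫[-4,-1] (-(2*s**2 + 10*s + 8)) ds = 9.

9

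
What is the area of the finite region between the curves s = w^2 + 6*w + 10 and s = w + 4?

Both boundary curves give s as a function of w, so integrate with respect to w. Setting them equal: w^2 + 5*w + 6 = 0, i.e. (w + 2)*(w + 3) = 0, so they meet at w = -3, -2.
For w in [-3, -2], s = w^2 + 6*w + 10 is on the left; area = ∫[-3,-2] (-(w^2 + 5*w + 6)) dw = 1/6.

1/6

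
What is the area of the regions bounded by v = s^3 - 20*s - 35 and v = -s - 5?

517/2

Set the curves equal: s^3 - 20*s - 35 = -s - 5, so s^3 - 19*s - 30 = 0, which factors as (s - 5)*(s + 2)*(s + 3) = 0. The curves meet at s = -3, -2, 5.
On [-3, -2], v = s^3 - 20*s - 35 is on top; that piece has area ∫[-3,-2] (s^3 - 19*s - 30) ds = 5/4.
On [-2, 5], v = -s - 5 is on top; that piece has area ∫[-2,5] (-(s^3 - 19*s - 30)) ds = 1029/4.
Total enclosed area = 5/4 + 1029/4 = 517/2.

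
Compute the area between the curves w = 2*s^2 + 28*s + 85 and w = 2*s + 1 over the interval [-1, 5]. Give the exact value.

900

On [-1, 5], (2*s^2 + 28*s + 85) - (2*s + 1) = 2*s^2 + 26*s + 84 is ≥ 0 throughout, so the area is a single integral of |2*s^2 + 26*s + 84|.
∫[-1,5] (2*s^2 + 26*s + 84) ds = 900.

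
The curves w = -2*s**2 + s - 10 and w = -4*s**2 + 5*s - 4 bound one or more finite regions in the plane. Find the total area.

64/3

Set the curves equal: -2*s**2 + s - 10 = -4*s**2 + 5*s - 4, so 2*s**2 - 4*s - 6 = 0, which factors as 2*(s - 3)*(s + 1) = 0. The curves meet at s = -1, 3.
On [-1, 3], w = -4*s**2 + 5*s - 4 is on top; that piece has area ∫[-1,3] (-(2*s**2 - 4*s - 6)) ds = 64/3.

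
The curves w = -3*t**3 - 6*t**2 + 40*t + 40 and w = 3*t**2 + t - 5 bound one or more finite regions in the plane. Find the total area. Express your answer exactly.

Set the curves equal: -3*t**3 - 6*t**2 + 40*t + 40 = 3*t**2 + t - 5, so -3*t**3 - 9*t**2 + 39*t + 45 = 0, which factors as -3*(t - 3)*(t + 1)*(t + 5) = 0. The curves meet at t = -5, -1, 3.
On [-5, -1], w = 3*t**2 + t - 5 is on top; that piece has area ∫[-5,-1] (-(-3*t**3 - 9*t**2 + 39*t + 45)) dt = 192.
On [-1, 3], w = -3*t**3 - 6*t**2 + 40*t + 40 is on top; that piece has area ∫[-1,3] (-3*t**3 - 9*t**2 + 39*t + 45) dt = 192.
Total enclosed area = 192 + 192 = 384.

384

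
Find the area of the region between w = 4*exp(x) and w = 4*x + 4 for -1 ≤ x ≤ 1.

-8 - 4*exp(-1) + 4*exp(1)

On [-1, 1], (4*exp(x)) - (4*x + 4) = -4*x + 4*exp(x) - 4 is ≥ 0 throughout, so the area is a single integral of |-4*x + 4*exp(x) - 4|.
∫[-1,1] (-4*x + 4*exp(x) - 4) dx = -8 - 4*exp(-1) + 4*exp(1).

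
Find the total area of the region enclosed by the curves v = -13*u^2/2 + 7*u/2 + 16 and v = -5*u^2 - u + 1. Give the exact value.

Set the curves equal: -13*u^2/2 + 7*u/2 + 16 = -5*u^2 - u + 1, so -3*u^2/2 + 9*u/2 + 15 = 0, which factors as -3*(u - 5)*(u + 2)/2 = 0. The curves meet at u = -2, 5.
On [-2, 5], v = -13*u^2/2 + 7*u/2 + 16 is on top; that piece has area ∫[-2,5] (-3*u^2/2 + 9*u/2 + 15) du = 343/4.

343/4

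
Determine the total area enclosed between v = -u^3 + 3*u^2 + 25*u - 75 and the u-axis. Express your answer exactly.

The curve meets the u-axis where -u^3 + 3*u^2 + 25*u - 75 = 0, i.e. -(u - 5)*(u - 3)*(u + 5) = 0, at u = -5, 3, 5.
On [-5, 3] the curve lies below the axis; ∫[-5,3] (-u^3 + 3*u^2 + 25*u - 75) du = -512, giving area 512.
On [3, 5] the curve lies above the axis; ∫[3,5] (-u^3 + 3*u^2 + 25*u - 75) du = 12, giving area 12.
Total area = 512 + 12 = 524.

524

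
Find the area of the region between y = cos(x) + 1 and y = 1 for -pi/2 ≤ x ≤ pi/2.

On [-pi/2, pi/2], (cos(x) + 1) - (1) = cos(x) is ≥ 0 throughout, so the area is a single integral of |cos(x)|.
∫[-pi/2,pi/2] (cos(x)) dx = 2.

2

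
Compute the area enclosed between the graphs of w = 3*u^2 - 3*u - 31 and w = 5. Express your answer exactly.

Set the curves equal: 3*u^2 - 3*u - 31 = 5, so 3*u^2 - 3*u - 36 = 0, which factors as 3*(u - 4)*(u + 3) = 0. The curves meet at u = -3, 4.
On [-3, 4], w = 5 is on top; that piece has area ∫[-3,4] (-(3*u^2 - 3*u - 36)) du = 343/2.

343/2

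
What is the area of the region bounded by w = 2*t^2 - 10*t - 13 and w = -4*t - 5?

125/3

Set the curves equal: 2*t^2 - 10*t - 13 = -4*t - 5, so 2*t^2 - 6*t - 8 = 0, which factors as 2*(t - 4)*(t + 1) = 0. The curves meet at t = -1, 4.
On [-1, 4], w = -4*t - 5 is on top; that piece has area ∫[-1,4] (-(2*t^2 - 6*t - 8)) dt = 125/3.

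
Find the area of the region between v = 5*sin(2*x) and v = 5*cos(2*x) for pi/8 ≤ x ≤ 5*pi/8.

On [pi/8, 5*pi/8], (5*sin(2*x)) - (5*cos(2*x)) = 5*sin(2*x) - 5*cos(2*x) is ≥ 0 throughout, so the area is a single integral of |5*sin(2*x) - 5*cos(2*x)|.
∫[pi/8,5*pi/8] (5*sin(2*x) - 5*cos(2*x)) dx = 5*sqrt(2).

5*sqrt(2)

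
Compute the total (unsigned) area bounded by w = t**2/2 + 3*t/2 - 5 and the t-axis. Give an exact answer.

343/12

The curve meets the t-axis where t**2/2 + 3*t/2 - 5 = 0, i.e. (t - 2)*(t + 5)/2 = 0, at t = -5, 2.
On [-5, 2] the curve lies below the axis; ∫[-5,2] (t**2/2 + 3*t/2 - 5) dt = -343/12, giving area 343/12.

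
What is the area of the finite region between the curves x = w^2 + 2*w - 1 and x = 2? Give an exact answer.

32/3

Both boundary curves give x as a function of w, so integrate with respect to w. Setting them equal: w^2 + 2*w - 3 = 0, i.e. (w - 1)*(w + 3) = 0, so they meet at w = -3, 1.
For w in [-3, 1], x = w^2 + 2*w - 1 is on the left; area = ∫[-3,1] (-(w^2 + 2*w - 3)) dw = 32/3.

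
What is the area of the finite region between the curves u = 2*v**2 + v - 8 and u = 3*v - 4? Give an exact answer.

Both boundary curves give u as a function of v, so integrate with respect to v. Setting them equal: 2*v**2 - 2*v - 4 = 0, i.e. 2*(v - 2)*(v + 1) = 0, so they meet at v = -1, 2.
For v in [-1, 2], u = 2*v**2 + v - 8 is on the left; area = ∫[-1,2] (-(2*v**2 - 2*v - 4)) dv = 9.

9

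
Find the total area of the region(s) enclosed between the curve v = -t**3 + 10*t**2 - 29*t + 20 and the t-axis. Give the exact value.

The curve meets the t-axis where -t**3 + 10*t**2 - 29*t + 20 = 0, i.e. -(t - 5)*(t - 4)*(t - 1) = 0, at t = 1, 4, 5.
On [1, 4] the curve lies below the axis; ∫[1,4] (-t**3 + 10*t**2 - 29*t + 20) dt = -45/4, giving area 45/4.
On [4, 5] the curve lies above the axis; ∫[4,5] (-t**3 + 10*t**2 - 29*t + 20) dt = 7/12, giving area 7/12.
Total area = 45/4 + 7/12 = 71/6.

71/6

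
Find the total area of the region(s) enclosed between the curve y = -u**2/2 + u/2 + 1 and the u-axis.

The curve meets the u-axis where -u**2/2 + u/2 + 1 = 0, i.e. -(u - 2)*(u + 1)/2 = 0, at u = -1, 2.
On [-1, 2] the curve lies above the axis; ∫[-1,2] (-u**2/2 + u/2 + 1) du = 9/4, giving area 9/4.

9/4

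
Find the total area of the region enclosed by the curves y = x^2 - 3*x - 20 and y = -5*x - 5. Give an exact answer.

Set the curves equal: x^2 - 3*x - 20 = -5*x - 5, so x^2 + 2*x - 15 = 0, which factors as (x - 3)*(x + 5) = 0. The curves meet at x = -5, 3.
On [-5, 3], y = -5*x - 5 is on top; that piece has area ∫[-5,3] (-(x^2 + 2*x - 15)) dx = 256/3.

256/3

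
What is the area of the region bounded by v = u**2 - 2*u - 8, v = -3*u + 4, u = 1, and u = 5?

28

The difference (u**2 - 2*u - 8) - (-3*u + 4) = u**2 + u - 12 changes sign at u = 3 inside [1, 5], so split the integral there.
∫[1,3] (u**2 + u - 12) du = -34/3; the area of that piece is 34/3.
∫[3,5] (u**2 + u - 12) du = 50/3.
Total area = 34/3 + 50/3 = 28.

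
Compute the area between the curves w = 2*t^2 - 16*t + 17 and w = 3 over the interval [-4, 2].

716/3

The difference (2*t^2 - 16*t + 17) - (3) = 2*t^2 - 16*t + 14 changes sign at t = 1 inside [-4, 2], so split the integral there.
∫[-4,1] (2*t^2 - 16*t + 14) dt = 700/3.
∫[1,2] (2*t^2 - 16*t + 14) dt = -16/3; the area of that piece is 16/3.
Total area = 700/3 + 16/3 = 716/3.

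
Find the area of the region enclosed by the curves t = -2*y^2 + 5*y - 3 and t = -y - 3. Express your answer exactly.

9

Both boundary curves give t as a function of y, so integrate with respect to y. Setting them equal: -2*y^2 + 6*y = 0, i.e. -2*y*(y - 3) = 0, so they meet at y = 0, 3.
For y in [0, 3], t = -2*y^2 + 5*y - 3 is on the right; area = ∫[0,3] (-2*y^2 + 6*y) dy = 9.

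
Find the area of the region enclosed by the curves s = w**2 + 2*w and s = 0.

Both boundary curves give s as a function of w, so integrate with respect to w. Setting them equal: w**2 + 2*w = 0, i.e. w*(w + 2) = 0, so they meet at w = -2, 0.
For w in [-2, 0], s = w**2 + 2*w is on the left; area = ∫[-2,0] (-(w**2 + 2*w)) dw = 4/3.

4/3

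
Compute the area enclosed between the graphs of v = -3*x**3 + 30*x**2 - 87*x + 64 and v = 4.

Set the curves equal: -3*x**3 + 30*x**2 - 87*x + 64 = 4, so -3*x**3 + 30*x**2 - 87*x + 60 = 0, which factors as -3*(x - 5)*(x - 4)*(x - 1) = 0. The curves meet at x = 1, 4, 5.
On [1, 4], v = 4 is on top; that piece has area ∫[1,4] (-(-3*x**3 + 30*x**2 - 87*x + 60)) dx = 135/4.
On [4, 5], v = -3*x**3 + 30*x**2 - 87*x + 64 is on top; that piece has area ∫[4,5] (-3*x**3 + 30*x**2 - 87*x + 60) dx = 7/4.
Total enclosed area = 135/4 + 7/4 = 71/2.

71/2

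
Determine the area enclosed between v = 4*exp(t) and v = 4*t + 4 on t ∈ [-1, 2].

-18 - 4*exp(-1) + 4*exp(2)

On [-1, 2], (4*exp(t)) - (4*t + 4) = -4*t + 4*exp(t) - 4 is ≥ 0 throughout, so the area is a single integral of |-4*t + 4*exp(t) - 4|.
∫[-1,2] (-4*t + 4*exp(t) - 4) dt = -18 - 4*exp(-1) + 4*exp(2).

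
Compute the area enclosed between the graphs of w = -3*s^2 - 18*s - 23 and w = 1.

4

Set the curves equal: -3*s^2 - 18*s - 23 = 1, so -3*s^2 - 18*s - 24 = 0, which factors as -3*(s + 2)*(s + 4) = 0. The curves meet at s = -4, -2.
On [-4, -2], w = -3*s^2 - 18*s - 23 is on top; that piece has area ∫[-4,-2] (-3*s^2 - 18*s - 24) ds = 4.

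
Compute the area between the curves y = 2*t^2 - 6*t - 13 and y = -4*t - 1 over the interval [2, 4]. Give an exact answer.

10

The difference (2*t^2 - 6*t - 13) - (-4*t - 1) = 2*t^2 - 2*t - 12 changes sign at t = 3 inside [2, 4], so split the integral there.
∫[2,3] (2*t^2 - 2*t - 12) dt = -13/3; the area of that piece is 13/3.
∫[3,4] (2*t^2 - 2*t - 12) dt = 17/3.
Total area = 13/3 + 17/3 = 10.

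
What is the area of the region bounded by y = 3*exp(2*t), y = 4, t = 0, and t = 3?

-29/2 - 4*log(3) + 8*log(2) + 3*exp(6)/2

The difference (3*exp(2*t)) - (4) = 3*exp(2*t) - 4 changes sign at t = -log(3)/2 + log(2) inside [0, 3], so split the integral there.
∫[0,-log(3)/2 + log(2)] (3*exp(2*t) - 4) dt = log(9/16) + 1/2; the area of that piece is -1/2 + log(16/9).
∫[-log(3)/2 + log(2),3] (3*exp(2*t) - 4) dt = -14 - 2*log(3) + 4*log(2) + 3*exp(6)/2.
Total area = (-1/2 + log(16/9)) + (-14 - 2*log(3) + 4*log(2) + 3*exp(6)/2) = -29/2 - 4*log(3) + 8*log(2) + 3*exp(6)/2.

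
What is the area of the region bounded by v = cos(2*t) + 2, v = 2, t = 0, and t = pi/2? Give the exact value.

The difference (cos(2*t) + 2) - (2) = cos(2*t) changes sign at t = pi/4 inside [0, pi/2], so split the integral there.
∫[0,pi/4] (cos(2*t)) dt = 1/2.
∫[pi/4,pi/2] (cos(2*t)) dt = -1/2; the area of that piece is 1/2.
Total area = 1/2 + 1/2 = 1.

1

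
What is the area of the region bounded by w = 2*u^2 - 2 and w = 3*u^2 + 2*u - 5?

32/3

Set the curves equal: 2*u^2 - 2 = 3*u^2 + 2*u - 5, so -u^2 - 2*u + 3 = 0, which factors as -(u - 1)*(u + 3) = 0. The curves meet at u = -3, 1.
On [-3, 1], w = 2*u^2 - 2 is on top; that piece has area ∫[-3,1] (-u^2 - 2*u + 3) du = 32/3.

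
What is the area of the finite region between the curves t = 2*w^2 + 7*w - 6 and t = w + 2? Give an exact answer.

Both boundary curves give t as a function of w, so integrate with respect to w. Setting them equal: 2*w^2 + 6*w - 8 = 0, i.e. 2*(w - 1)*(w + 4) = 0, so they meet at w = -4, 1.
For w in [-4, 1], t = 2*w^2 + 7*w - 6 is on the left; area = ∫[-4,1] (-(2*w^2 + 6*w - 8)) dw = 125/3.

125/3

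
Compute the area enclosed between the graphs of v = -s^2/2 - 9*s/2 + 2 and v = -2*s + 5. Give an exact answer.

1/12

Set the curves equal: -s^2/2 - 9*s/2 + 2 = -2*s + 5, so -s^2/2 - 5*s/2 - 3 = 0, which factors as -(s + 2)*(s + 3)/2 = 0. The curves meet at s = -3, -2.
On [-3, -2], v = -s^2/2 - 9*s/2 + 2 is on top; that piece has area ∫[-3,-2] (-s^2/2 - 5*s/2 - 3) ds = 1/12.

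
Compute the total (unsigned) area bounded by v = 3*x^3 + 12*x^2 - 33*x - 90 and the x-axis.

863/2

The curve meets the x-axis where 3*x^3 + 12*x^2 - 33*x - 90 = 0, i.e. 3*(x - 3)*(x + 2)*(x + 5) = 0, at x = -5, -2, 3.
On [-5, -2] the curve lies above the axis; ∫[-5,-2] (3*x^3 + 12*x^2 - 33*x - 90) dx = 351/4, giving area 351/4.
On [-2, 3] the curve lies below the axis; ∫[-2,3] (3*x^3 + 12*x^2 - 33*x - 90) dx = -1375/4, giving area 1375/4.
Total area = 351/4 + 1375/4 = 863/2.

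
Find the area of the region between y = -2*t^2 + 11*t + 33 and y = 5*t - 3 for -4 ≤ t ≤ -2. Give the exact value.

18

The difference (-2*t^2 + 11*t + 33) - (5*t - 3) = -2*t^2 + 6*t + 36 changes sign at t = -3 inside [-4, -2], so split the integral there.
∫[-4,-3] (-2*t^2 + 6*t + 36) dt = -29/3; the area of that piece is 29/3.
∫[-3,-2] (-2*t^2 + 6*t + 36) dt = 25/3.
Total area = 29/3 + 25/3 = 18.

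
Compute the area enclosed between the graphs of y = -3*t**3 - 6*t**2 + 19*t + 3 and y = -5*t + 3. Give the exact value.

148

Set the curves equal: -3*t**3 - 6*t**2 + 19*t + 3 = -5*t + 3, so -3*t**3 - 6*t**2 + 24*t = 0, which factors as -3*t*(t - 2)*(t + 4) = 0. The curves meet at t = -4, 0, 2.
On [-4, 0], y = -5*t + 3 is on top; that piece has area ∫[-4,0] (-(-3*t**3 - 6*t**2 + 24*t)) dt = 128.
On [0, 2], y = -3*t**3 - 6*t**2 + 19*t + 3 is on top; that piece has area ∫[0,2] (-3*t**3 - 6*t**2 + 24*t) dt = 20.
Total enclosed area = 128 + 20 = 148.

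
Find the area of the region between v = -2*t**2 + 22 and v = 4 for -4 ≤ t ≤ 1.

The difference (-2*t**2 + 22) - (4) = -2*t**2 + 18 changes sign at t = -3 inside [-4, 1], so split the integral there.
∫[-4,-3] (-2*t**2 + 18) dt = -20/3; the area of that piece is 20/3.
∫[-3,1] (-2*t**2 + 18) dt = 160/3.
Total area = 20/3 + 160/3 = 60.

60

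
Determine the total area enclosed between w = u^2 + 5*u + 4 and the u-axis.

9/2

The curve meets the u-axis where u^2 + 5*u + 4 = 0, i.e. (u + 1)*(u + 4) = 0, at u = -4, -1.
On [-4, -1] the curve lies below the axis; ∫[-4,-1] (u^2 + 5*u + 4) du = -9/2, giving area 9/2.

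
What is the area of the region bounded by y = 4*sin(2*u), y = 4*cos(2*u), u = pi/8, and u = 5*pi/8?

4*sqrt(2)

On [pi/8, 5*pi/8], (4*sin(2*u)) - (4*cos(2*u)) = 4*sin(2*u) - 4*cos(2*u) is ≥ 0 throughout, so the area is a single integral of |4*sin(2*u) - 4*cos(2*u)|.
∫[pi/8,5*pi/8] (4*sin(2*u) - 4*cos(2*u)) du = 4*sqrt(2).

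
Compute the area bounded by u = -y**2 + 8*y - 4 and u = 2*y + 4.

4/3

Both boundary curves give u as a function of y, so integrate with respect to y. Setting them equal: -y**2 + 6*y - 8 = 0, i.e. -(y - 4)*(y - 2) = 0, so they meet at y = 2, 4.
For y in [2, 4], u = -y**2 + 8*y - 4 is on the right; area = ∫[2,4] (-y**2 + 6*y - 8) dy = 4/3.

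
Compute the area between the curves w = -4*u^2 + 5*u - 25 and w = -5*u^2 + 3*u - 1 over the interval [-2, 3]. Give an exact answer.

310/3

On [-2, 3], (-4*u^2 + 5*u - 25) - (-5*u^2 + 3*u - 1) = u^2 + 2*u - 24 is ≤ 0 throughout, so the area is a single integral of |u^2 + 2*u - 24|.
∫[-2,3] (u^2 + 2*u - 24) du = -310/3; the area of that piece is 310/3.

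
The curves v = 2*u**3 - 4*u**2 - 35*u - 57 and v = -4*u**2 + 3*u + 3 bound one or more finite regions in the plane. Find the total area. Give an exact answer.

517

Set the curves equal: 2*u**3 - 4*u**2 - 35*u - 57 = -4*u**2 + 3*u + 3, so 2*u**3 - 38*u - 60 = 0, which factors as 2*(u - 5)*(u + 2)*(u + 3) = 0. The curves meet at u = -3, -2, 5.
On [-3, -2], v = 2*u**3 - 4*u**2 - 35*u - 57 is on top; that piece has area ∫[-3,-2] (2*u**3 - 38*u - 60) du = 5/2.
On [-2, 5], v = -4*u**2 + 3*u + 3 is on top; that piece has area ∫[-2,5] (-(2*u**3 - 38*u - 60)) du = 1029/2.
Total enclosed area = 5/2 + 1029/2 = 517.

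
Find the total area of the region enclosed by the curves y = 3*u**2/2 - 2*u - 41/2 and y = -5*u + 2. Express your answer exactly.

128

Set the curves equal: 3*u**2/2 - 2*u - 41/2 = -5*u + 2, so 3*u**2/2 + 3*u - 45/2 = 0, which factors as 3*(u - 3)*(u + 5)/2 = 0. The curves meet at u = -5, 3.
On [-5, 3], y = -5*u + 2 is on top; that piece has area ∫[-5,3] (-(3*u**2/2 + 3*u - 45/2)) du = 128.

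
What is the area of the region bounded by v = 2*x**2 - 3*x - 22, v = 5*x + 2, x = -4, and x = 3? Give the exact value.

154

The difference (2*x**2 - 3*x - 22) - (5*x + 2) = 2*x**2 - 8*x - 24 changes sign at x = -2 inside [-4, 3], so split the integral there.
∫[-4,-2] (2*x**2 - 8*x - 24) dx = 112/3.
∫[-2,3] (2*x**2 - 8*x - 24) dx = -350/3; the area of that piece is 350/3.
Total area = 112/3 + 350/3 = 154.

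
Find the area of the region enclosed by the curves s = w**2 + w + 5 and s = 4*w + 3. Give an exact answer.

Both boundary curves give s as a function of w, so integrate with respect to w. Setting them equal: w**2 - 3*w + 2 = 0, i.e. (w - 2)*(w - 1) = 0, so they meet at w = 1, 2.
For w in [1, 2], s = w**2 + w + 5 is on the left; area = ∫[1,2] (-(w**2 - 3*w + 2)) dw = 1/6.

1/6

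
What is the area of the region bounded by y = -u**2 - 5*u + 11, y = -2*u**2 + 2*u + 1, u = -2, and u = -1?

On [-2, -1], (-u**2 - 5*u + 11) - (-2*u**2 + 2*u + 1) = u**2 - 7*u + 10 is ≥ 0 throughout, so the area is a single integral of |u**2 - 7*u + 10|.
∫[-2,-1] (u**2 - 7*u + 10) du = 137/6.

137/6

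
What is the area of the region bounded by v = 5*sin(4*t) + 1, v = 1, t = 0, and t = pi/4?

5/2

On [0, pi/4], (5*sin(4*t) + 1) - (1) = 5*sin(4*t) is ≥ 0 throughout, so the area is a single integral of |5*sin(4*t)|.
∫[0,pi/4] (5*sin(4*t)) dt = 5/2.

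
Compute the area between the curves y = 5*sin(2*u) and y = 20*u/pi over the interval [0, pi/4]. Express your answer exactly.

On [0, pi/4], (5*sin(2*u)) - (20*u/pi) = -20*u/pi + 5*sin(2*u) is ≥ 0 throughout, so the area is a single integral of |-20*u/pi + 5*sin(2*u)|.
∫[0,pi/4] (-20*u/pi + 5*sin(2*u)) du = 5/2 - 5*pi/8.

5/2 - 5*pi/8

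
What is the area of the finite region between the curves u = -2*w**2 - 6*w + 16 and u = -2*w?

Both boundary curves give u as a function of w, so integrate with respect to w. Setting them equal: -2*w**2 - 4*w + 16 = 0, i.e. -2*(w - 2)*(w + 4) = 0, so they meet at w = -4, 2.
For w in [-4, 2], u = -2*w**2 - 6*w + 16 is on the right; area = ∫[-4,2] (-2*w**2 - 4*w + 16) dw = 72.

72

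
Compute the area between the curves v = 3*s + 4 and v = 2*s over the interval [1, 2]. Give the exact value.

11/2

On [1, 2], (3*s + 4) - (2*s) = s + 4 is ≥ 0 throughout, so the area is a single integral of |s + 4|.
∫[1,2] (s + 4) ds = 11/2.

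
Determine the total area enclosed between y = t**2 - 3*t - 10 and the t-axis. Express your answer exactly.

The curve meets the t-axis where t**2 - 3*t - 10 = 0, i.e. (t - 5)*(t + 2) = 0, at t = -2, 5.
On [-2, 5] the curve lies below the axis; ∫[-2,5] (t**2 - 3*t - 10) dt = -343/6, giving area 343/6.

343/6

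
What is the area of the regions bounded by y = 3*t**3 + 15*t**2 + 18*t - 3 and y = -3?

37/4

Set the curves equal: 3*t**3 + 15*t**2 + 18*t - 3 = -3, so 3*t**3 + 15*t**2 + 18*t = 0, which factors as 3*t*(t + 2)*(t + 3) = 0. The curves meet at t = -3, -2, 0.
On [-3, -2], y = 3*t**3 + 15*t**2 + 18*t - 3 is on top; that piece has area ∫[-3,-2] (3*t**3 + 15*t**2 + 18*t) dt = 5/4.
On [-2, 0], y = -3 is on top; that piece has area ∫[-2,0] (-(3*t**3 + 15*t**2 + 18*t)) dt = 8.
Total enclosed area = 5/4 + 8 = 37/4.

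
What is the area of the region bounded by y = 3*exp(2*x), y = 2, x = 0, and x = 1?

On [0, 1], (3*exp(2*x)) - (2) = 3*exp(2*x) - 2 is ≥ 0 throughout, so the area is a single integral of |3*exp(2*x) - 2|.
∫[0,1] (3*exp(2*x) - 2) dx = -7/2 + 3*exp(2)/2.

-7/2 + 3*exp(2)/2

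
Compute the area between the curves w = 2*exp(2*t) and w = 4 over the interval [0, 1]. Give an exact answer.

-7 + 4*log(2) + exp(2)

The difference (2*exp(2*t)) - (4) = 2*exp(2*t) - 4 changes sign at t = log(2)/2 inside [0, 1], so split the integral there.
∫[0,log(2)/2] (2*exp(2*t) - 4) dt = 1 - log(4); the area of that piece is -1 + log(4).
∫[log(2)/2,1] (2*exp(2*t) - 4) dt = -6 + 2*log(2) + exp(2).
Total area = (-1 + log(4)) + (-6 + 2*log(2) + exp(2)) = -7 + 4*log(2) + exp(2).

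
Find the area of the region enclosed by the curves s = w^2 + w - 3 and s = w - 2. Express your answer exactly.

Both boundary curves give s as a function of w, so integrate with respect to w. Setting them equal: w^2 - 1 = 0, i.e. (w - 1)*(w + 1) = 0, so they meet at w = -1, 1.
For w in [-1, 1], s = w^2 + w - 3 is on the left; area = ∫[-1,1] (-(w^2 - 1)) dw = 4/3.

4/3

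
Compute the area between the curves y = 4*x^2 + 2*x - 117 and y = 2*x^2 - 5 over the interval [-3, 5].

2336/3

On [-3, 5], (4*x^2 + 2*x - 117) - (2*x^2 - 5) = 2*x^2 + 2*x - 112 is ≤ 0 throughout, so the area is a single integral of |2*x^2 + 2*x - 112|.
∫[-3,5] (2*x^2 + 2*x - 112) dx = -2336/3; the area of that piece is 2336/3.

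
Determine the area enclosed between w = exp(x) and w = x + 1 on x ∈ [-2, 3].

On [-2, 3], (exp(x)) - (x + 1) = -x + exp(x) - 1 is ≥ 0 throughout, so the area is a single integral of |-x + exp(x) - 1|.
∫[-2,3] (-x + exp(x) - 1) dx = -15/2 - exp(-2) + exp(3).

-15/2 - exp(-2) + exp(3)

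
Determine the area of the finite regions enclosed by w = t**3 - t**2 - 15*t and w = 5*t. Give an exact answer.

Set the curves equal: t**3 - t**2 - 15*t = 5*t, so t**3 - t**2 - 20*t = 0, which factors as t*(t - 5)*(t + 4) = 0. The curves meet at t = -4, 0, 5.
On [-4, 0], w = t**3 - t**2 - 15*t is on top; that piece has area ∫[-4,0] (t**3 - t**2 - 20*t) dt = 224/3.
On [0, 5], w = 5*t is on top; that piece has area ∫[0,5] (-(t**3 - t**2 - 20*t)) dt = 1625/12.
Total enclosed area = 224/3 + 1625/12 = 2521/12.

2521/12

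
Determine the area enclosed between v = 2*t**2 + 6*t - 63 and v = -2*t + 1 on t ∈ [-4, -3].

202/3

On [-4, -3], (2*t**2 + 6*t - 63) - (-2*t + 1) = 2*t**2 + 8*t - 64 is ≤ 0 throughout, so the area is a single integral of |2*t**2 + 8*t - 64|.
∫[-4,-3] (2*t**2 + 8*t - 64) dt = -202/3; the area of that piece is 202/3.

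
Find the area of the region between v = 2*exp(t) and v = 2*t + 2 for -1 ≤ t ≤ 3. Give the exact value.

On [-1, 3], (2*exp(t)) - (2*t + 2) = -2*t + 2*exp(t) - 2 is ≥ 0 throughout, so the area is a single integral of |-2*t + 2*exp(t) - 2|.
∫[-1,3] (-2*t + 2*exp(t) - 2) dt = -16 - 2*exp(-1) + 2*exp(3).

-16 - 2*exp(-1) + 2*exp(3)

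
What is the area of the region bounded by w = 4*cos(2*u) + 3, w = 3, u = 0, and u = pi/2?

4

The difference (4*cos(2*u) + 3) - (3) = 4*cos(2*u) changes sign at u = pi/4 inside [0, pi/2], so split the integral there.
∫[0,pi/4] (4*cos(2*u)) du = 2.
∫[pi/4,pi/2] (4*cos(2*u)) du = -2; the area of that piece is 2.
Total area = 2 + 2 = 4.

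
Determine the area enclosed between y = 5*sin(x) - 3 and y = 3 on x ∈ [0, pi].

On [0, pi], (5*sin(x) - 3) - (3) = 5*sin(x) - 6 is ≤ 0 throughout, so the area is a single integral of |5*sin(x) - 6|.
∫[0,pi] (5*sin(x) - 6) dx = 10 - 6*pi; the area of that piece is -10 + 6*pi.

-10 + 6*pi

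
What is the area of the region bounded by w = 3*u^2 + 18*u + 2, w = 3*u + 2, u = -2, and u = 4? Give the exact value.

The difference (3*u^2 + 18*u + 2) - (3*u + 2) = 3*u^2 + 15*u changes sign at u = 0 inside [-2, 4], so split the integral there.
∫[-2,0] (3*u^2 + 15*u) du = -22; the area of that piece is 22.
∫[0,4] (3*u^2 + 15*u) du = 184.
Total area = 22 + 184 = 206.

206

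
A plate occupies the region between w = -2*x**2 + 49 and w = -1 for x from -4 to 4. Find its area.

On [-4, 4], (-2*x**2 + 49) - (-1) = -2*x**2 + 50 is ≥ 0 throughout, so the area is a single integral of |-2*x**2 + 50|.
∫[-4,4] (-2*x**2 + 50) dx = 944/3.

944/3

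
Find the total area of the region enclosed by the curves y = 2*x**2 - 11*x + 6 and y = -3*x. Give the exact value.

Set the curves equal: 2*x**2 - 11*x + 6 = -3*x, so 2*x**2 - 8*x + 6 = 0, which factors as 2*(x - 3)*(x - 1) = 0. The curves meet at x = 1, 3.
On [1, 3], y = -3*x is on top; that piece has area ∫[1,3] (-(2*x**2 - 8*x + 6)) dx = 8/3.

8/3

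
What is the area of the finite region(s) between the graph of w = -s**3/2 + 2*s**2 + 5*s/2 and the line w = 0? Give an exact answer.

443/12

The curve meets the s-axis where -s**3/2 + 2*s**2 + 5*s/2 = 0, i.e. -s*(s - 5)*(s + 1)/2 = 0, at s = -1, 0, 5.
On [-1, 0] the curve lies below the axis; ∫[-1,0] (-s**3/2 + 2*s**2 + 5*s/2) ds = -11/24, giving area 11/24.
On [0, 5] the curve lies above the axis; ∫[0,5] (-s**3/2 + 2*s**2 + 5*s/2) ds = 875/24, giving area 875/24.
Total area = 11/24 + 875/24 = 443/12.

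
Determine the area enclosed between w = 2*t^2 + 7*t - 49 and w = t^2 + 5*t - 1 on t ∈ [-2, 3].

On [-2, 3], (2*t^2 + 7*t - 49) - (t^2 + 5*t - 1) = t^2 + 2*t - 48 is ≤ 0 throughout, so the area is a single integral of |t^2 + 2*t - 48|.
∫[-2,3] (t^2 + 2*t - 48) dt = -670/3; the area of that piece is 670/3.

670/3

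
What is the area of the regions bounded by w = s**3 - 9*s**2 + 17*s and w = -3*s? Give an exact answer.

131/4

Set the curves equal: s**3 - 9*s**2 + 17*s = -3*s, so s**3 - 9*s**2 + 20*s = 0, which factors as s*(s - 5)*(s - 4) = 0. The curves meet at s = 0, 4, 5.
On [0, 4], w = s**3 - 9*s**2 + 17*s is on top; that piece has area ∫[0,4] (s**3 - 9*s**2 + 20*s) ds = 32.
On [4, 5], w = -3*s is on top; that piece has area ∫[4,5] (-(s**3 - 9*s**2 + 20*s)) ds = 3/4.
Total enclosed area = 32 + 3/4 = 131/4.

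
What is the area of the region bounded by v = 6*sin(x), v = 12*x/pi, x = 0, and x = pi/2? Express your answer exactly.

On [0, pi/2], (6*sin(x)) - (12*x/pi) = -12*x/pi + 6*sin(x) is ≥ 0 throughout, so the area is a single integral of |-12*x/pi + 6*sin(x)|.
∫[0,pi/2] (-12*x/pi + 6*sin(x)) dx = 6 - 3*pi/2.

6 - 3*pi/2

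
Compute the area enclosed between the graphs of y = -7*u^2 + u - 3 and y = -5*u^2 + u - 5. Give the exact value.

Set the curves equal: -7*u^2 + u - 3 = -5*u^2 + u - 5, so -2*u^2 + 2 = 0, which factors as -2*(u - 1)*(u + 1) = 0. The curves meet at u = -1, 1.
On [-1, 1], y = -7*u^2 + u - 3 is on top; that piece has area ∫[-1,1] (-2*u^2 + 2) du = 8/3.

8/3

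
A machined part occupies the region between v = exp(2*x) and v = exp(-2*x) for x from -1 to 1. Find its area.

The difference (exp(2*x)) - (exp(-2*x)) = exp(2*x) - exp(-2*x) changes sign at x = 0 inside [-1, 1], so split the integral there.
∫[-1,0] (exp(2*x) - exp(-2*x)) dx = -exp(2)/2 - exp(-2)/2 + 1; the area of that piece is -1 + exp(-2)/2 + exp(2)/2.
∫[0,1] (exp(2*x) - exp(-2*x)) dx = -1 + exp(-2)/2 + exp(2)/2.
Total area = (-1 + exp(-2)/2 + exp(2)/2) + (-1 + exp(-2)/2 + exp(2)/2) = -2 + exp(-2) + exp(2).

-2 + exp(-2) + exp(2)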